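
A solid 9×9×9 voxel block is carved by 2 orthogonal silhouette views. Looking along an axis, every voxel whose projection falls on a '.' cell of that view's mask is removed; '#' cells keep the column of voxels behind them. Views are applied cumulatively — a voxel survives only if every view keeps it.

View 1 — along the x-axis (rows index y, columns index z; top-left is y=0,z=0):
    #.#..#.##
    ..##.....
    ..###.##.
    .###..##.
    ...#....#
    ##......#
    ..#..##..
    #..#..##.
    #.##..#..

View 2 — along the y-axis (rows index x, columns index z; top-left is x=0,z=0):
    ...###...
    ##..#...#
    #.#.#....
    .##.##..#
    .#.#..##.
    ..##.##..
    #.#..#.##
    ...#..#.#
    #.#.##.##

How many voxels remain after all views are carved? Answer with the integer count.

initial block: 9^3 = 729
after view 1 [x-axis, 33 of 81 cells solid] → remaining = 297
after view 2 [y-axis, 37 of 81 cells solid] → remaining = 133

voxel count = 133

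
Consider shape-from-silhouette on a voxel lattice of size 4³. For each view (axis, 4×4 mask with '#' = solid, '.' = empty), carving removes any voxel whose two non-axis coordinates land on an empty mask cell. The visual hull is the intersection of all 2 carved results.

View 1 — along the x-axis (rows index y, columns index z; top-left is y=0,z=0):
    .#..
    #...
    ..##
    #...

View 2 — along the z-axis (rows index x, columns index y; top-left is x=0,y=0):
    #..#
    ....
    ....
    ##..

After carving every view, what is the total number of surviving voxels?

full grid |V| = 64
step 1: project along x, AND mask (5/16) → |grid| = 20
step 2: project along z, AND mask (4/16) → |grid| = 4

4 voxels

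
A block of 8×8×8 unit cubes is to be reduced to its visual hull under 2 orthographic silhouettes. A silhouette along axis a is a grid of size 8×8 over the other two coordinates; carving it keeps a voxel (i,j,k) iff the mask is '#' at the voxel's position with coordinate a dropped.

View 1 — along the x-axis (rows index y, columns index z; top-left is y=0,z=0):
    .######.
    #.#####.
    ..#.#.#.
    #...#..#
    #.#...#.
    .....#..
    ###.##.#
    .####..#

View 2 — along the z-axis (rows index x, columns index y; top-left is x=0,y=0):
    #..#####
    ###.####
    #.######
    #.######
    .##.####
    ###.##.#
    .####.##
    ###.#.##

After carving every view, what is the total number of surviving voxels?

start: 8×8×8 = 512 voxels
step 1: project along x, AND mask (33/64) → |grid| = 264
step 2: project along z, AND mask (51/64) → |grid| = 211

|visual hull| = 211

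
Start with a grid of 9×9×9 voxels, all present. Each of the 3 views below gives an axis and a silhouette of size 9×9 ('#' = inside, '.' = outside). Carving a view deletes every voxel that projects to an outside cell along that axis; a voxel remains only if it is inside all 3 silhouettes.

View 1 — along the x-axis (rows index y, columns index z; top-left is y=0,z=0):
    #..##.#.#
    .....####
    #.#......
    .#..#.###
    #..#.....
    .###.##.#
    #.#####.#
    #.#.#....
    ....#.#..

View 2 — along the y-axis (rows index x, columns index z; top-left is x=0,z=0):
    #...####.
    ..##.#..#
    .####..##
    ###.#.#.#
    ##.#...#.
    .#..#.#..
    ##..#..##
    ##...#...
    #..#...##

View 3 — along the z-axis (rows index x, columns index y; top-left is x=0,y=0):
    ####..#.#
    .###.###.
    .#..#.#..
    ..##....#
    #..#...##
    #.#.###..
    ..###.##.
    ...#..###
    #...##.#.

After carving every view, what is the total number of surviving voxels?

|visual hull| = 78

full grid |V| = 729
  1. axis=0 (YZ plane), |mask|=36  ⇒  voxels=324
  2. axis=1 (XZ plane), |mask|=40  ⇒  voxels=157
  3. axis=2 (XY plane), |mask|=40  ⇒  voxels=78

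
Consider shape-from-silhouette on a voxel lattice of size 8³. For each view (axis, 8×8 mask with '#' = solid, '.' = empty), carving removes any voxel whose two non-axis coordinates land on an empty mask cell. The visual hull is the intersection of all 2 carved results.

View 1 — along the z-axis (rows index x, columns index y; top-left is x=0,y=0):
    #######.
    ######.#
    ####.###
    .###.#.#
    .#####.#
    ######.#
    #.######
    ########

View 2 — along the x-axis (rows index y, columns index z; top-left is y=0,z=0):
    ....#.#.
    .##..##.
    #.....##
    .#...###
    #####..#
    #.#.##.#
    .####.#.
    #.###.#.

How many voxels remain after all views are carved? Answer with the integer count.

start: 8×8×8 = 512 voxels
[1] z-view keeps 54 columns → grid now 432
[2] x-view keeps 34 columns → grid now 227

227 voxels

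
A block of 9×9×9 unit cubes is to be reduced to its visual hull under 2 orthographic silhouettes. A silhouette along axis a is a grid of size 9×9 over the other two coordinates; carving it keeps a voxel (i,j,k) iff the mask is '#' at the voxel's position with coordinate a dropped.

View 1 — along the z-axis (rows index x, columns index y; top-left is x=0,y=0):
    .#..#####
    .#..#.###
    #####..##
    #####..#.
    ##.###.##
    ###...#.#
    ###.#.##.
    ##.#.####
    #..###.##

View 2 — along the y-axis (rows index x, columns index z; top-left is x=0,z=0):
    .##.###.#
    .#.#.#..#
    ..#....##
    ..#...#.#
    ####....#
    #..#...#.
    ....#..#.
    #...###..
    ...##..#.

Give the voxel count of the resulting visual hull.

voxel count = 203

start: 9×9×9 = 729 voxels
carve view 1 (along z, XY-mask fill 55/81): 495 voxels remain
carve view 2 (along y, XZ-mask fill 33/81): 203 voxels remain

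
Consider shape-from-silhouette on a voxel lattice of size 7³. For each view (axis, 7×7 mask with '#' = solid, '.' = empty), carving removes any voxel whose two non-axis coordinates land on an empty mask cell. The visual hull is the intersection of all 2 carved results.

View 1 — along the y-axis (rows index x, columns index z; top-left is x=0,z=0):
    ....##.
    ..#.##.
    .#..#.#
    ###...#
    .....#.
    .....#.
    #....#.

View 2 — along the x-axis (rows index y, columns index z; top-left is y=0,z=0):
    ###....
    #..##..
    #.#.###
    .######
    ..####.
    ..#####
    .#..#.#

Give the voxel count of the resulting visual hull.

68 voxels

full grid |V| = 343
step 1: project along y, AND mask (16/49) → |grid| = 112
step 2: project along x, AND mask (29/49) → |grid| = 68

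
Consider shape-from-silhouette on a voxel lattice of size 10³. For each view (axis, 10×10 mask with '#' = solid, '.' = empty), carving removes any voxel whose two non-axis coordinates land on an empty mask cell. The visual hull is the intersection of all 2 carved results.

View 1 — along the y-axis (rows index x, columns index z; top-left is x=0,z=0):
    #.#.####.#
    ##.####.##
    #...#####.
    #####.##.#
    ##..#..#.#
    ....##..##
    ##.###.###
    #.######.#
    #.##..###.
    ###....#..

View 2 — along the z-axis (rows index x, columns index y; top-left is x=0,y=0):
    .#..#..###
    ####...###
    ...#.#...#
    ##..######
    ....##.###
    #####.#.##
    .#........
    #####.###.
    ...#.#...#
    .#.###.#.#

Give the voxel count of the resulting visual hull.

remaining voxels: 344

initial block: 10^3 = 1000
[1] y-view keeps 64 columns → grid now 640
[2] z-view keeps 54 columns → grid now 344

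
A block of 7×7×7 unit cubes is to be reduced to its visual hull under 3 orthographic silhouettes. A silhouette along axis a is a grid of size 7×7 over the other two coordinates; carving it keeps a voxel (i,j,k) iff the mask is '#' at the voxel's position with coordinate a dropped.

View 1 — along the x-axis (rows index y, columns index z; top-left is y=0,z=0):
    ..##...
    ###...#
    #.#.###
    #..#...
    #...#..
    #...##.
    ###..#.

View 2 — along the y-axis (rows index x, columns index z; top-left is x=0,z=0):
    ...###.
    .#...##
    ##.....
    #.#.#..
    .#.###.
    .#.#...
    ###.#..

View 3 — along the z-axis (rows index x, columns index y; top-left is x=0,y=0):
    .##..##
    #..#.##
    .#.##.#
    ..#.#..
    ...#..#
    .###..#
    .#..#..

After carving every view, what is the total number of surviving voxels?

|visual hull| = 30

initial block: 7^3 = 343
carve view 1 (along x, YZ-mask fill 22/49): 154 voxels remain
carve view 2 (along y, XZ-mask fill 21/49): 65 voxels remain
carve view 3 (along z, XY-mask fill 22/49): 30 voxels remain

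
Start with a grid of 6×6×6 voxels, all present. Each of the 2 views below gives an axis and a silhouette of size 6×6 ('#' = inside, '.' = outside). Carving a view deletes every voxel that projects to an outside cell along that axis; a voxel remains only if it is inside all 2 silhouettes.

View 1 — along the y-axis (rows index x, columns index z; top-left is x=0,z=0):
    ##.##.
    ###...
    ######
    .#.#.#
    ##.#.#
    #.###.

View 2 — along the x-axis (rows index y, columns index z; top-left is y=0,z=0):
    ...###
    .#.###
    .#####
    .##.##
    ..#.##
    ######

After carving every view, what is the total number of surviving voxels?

voxel count = 93

initial block: 6^3 = 216
step 1: project along y, AND mask (24/36) → |grid| = 144
step 2: project along x, AND mask (25/36) → |grid| = 93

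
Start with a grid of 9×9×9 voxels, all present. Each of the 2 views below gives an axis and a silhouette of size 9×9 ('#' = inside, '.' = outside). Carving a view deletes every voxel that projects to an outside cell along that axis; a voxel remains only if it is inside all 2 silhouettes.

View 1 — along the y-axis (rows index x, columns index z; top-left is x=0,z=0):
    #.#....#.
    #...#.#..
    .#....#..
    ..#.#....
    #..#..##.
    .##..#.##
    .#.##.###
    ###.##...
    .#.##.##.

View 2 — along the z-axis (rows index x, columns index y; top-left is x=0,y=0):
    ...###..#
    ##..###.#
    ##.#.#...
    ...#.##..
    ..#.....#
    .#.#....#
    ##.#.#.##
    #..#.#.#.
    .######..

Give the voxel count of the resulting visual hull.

voxel count = 153

full grid |V| = 729
V1 y: intersect with XZ mask (35 set) -- 315 left
V2 z: intersect with XY mask (38 set) -- 153 left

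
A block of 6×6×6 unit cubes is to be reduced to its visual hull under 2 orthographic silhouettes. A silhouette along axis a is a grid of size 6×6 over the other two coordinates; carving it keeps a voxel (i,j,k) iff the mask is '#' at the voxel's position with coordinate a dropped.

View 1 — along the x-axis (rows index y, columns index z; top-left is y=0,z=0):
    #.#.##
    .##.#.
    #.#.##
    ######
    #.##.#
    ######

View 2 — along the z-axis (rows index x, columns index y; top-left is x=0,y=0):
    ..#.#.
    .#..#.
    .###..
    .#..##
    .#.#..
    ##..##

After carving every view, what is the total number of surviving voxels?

full grid |V| = 216
V1 x: intersect with YZ mask (27 set) -- 162 left
V2 z: intersect with XY mask (16 set) -- 67 left

remaining voxels: 67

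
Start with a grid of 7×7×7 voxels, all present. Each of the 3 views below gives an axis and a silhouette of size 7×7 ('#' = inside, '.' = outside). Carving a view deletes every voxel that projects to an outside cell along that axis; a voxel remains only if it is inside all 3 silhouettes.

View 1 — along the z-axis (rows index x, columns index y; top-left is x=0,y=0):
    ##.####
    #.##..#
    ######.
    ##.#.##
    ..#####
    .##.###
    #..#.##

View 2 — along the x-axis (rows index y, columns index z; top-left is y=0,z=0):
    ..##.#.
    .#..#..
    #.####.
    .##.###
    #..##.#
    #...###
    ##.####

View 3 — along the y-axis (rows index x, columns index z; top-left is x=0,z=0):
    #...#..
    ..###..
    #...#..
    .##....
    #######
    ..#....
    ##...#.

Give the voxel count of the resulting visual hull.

remaining voxels: 63

before carving: 343 voxels (7×7×7)
  1. axis=2 (XY plane), |mask|=35  ⇒  voxels=245
  2. axis=0 (YZ plane), |mask|=29  ⇒  voxels=149
  3. axis=1 (XZ plane), |mask|=20  ⇒  voxels=63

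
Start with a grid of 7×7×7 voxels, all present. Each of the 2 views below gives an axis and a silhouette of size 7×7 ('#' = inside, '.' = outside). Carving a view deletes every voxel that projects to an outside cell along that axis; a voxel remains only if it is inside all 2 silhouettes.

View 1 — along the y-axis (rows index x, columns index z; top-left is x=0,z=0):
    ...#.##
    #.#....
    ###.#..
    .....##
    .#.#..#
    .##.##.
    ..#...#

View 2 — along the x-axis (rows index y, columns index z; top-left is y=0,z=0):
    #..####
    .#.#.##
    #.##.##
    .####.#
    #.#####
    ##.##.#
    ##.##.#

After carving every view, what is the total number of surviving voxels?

start: 7×7×7 = 343 voxels
[1] y-view keeps 20 columns → grid now 140
[2] x-view keeps 35 columns → grid now 98

remaining voxels: 98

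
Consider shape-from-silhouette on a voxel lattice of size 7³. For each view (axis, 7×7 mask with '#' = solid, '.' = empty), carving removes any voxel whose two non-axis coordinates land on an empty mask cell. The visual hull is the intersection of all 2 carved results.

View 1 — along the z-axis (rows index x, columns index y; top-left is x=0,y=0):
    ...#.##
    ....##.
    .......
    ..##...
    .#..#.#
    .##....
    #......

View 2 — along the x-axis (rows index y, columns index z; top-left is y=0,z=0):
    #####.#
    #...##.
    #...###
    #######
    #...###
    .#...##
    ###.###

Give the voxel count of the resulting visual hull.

voxel count = 60

before carving: 343 voxels (7×7×7)
after view 1 [z-axis, 13 of 49 cells solid] → remaining = 91
after view 2 [x-axis, 33 of 49 cells solid] → remaining = 60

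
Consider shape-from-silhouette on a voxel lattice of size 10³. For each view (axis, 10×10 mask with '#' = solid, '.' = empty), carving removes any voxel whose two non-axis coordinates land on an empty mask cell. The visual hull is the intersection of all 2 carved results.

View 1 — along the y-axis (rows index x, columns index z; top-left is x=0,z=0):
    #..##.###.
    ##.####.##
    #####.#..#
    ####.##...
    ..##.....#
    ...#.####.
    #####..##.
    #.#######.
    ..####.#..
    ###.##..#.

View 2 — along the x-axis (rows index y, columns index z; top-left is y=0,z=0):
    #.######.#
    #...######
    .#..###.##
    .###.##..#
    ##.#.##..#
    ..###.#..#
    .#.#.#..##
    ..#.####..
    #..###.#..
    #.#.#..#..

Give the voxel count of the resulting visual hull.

initial block: 10^3 = 1000
[1] y-view keeps 61 columns → grid now 610
[2] x-view keeps 57 columns → grid now 347

347 voxels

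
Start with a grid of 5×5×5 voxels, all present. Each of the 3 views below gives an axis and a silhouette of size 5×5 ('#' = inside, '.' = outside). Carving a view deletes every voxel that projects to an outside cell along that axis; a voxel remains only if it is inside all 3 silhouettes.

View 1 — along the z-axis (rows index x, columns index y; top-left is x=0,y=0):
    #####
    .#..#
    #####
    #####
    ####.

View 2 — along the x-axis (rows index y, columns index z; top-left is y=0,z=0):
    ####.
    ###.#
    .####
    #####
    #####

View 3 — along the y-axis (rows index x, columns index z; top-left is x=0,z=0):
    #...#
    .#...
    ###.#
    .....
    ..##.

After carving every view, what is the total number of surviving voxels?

full grid |V| = 125
V1 z: intersect with XY mask (21 set) -- 105 left
V2 x: intersect with YZ mask (22 set) -- 92 left
V3 y: intersect with XZ mask (9 set) -- 35 left

remaining voxels: 35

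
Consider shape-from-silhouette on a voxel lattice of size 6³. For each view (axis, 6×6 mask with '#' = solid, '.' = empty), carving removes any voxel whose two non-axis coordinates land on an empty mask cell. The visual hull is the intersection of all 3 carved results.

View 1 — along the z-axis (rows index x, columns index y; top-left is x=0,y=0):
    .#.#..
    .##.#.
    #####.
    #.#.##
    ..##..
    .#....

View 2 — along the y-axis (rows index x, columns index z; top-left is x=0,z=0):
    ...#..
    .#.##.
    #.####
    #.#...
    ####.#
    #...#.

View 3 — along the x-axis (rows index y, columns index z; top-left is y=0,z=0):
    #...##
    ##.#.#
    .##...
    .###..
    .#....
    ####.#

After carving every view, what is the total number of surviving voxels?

25 voxels

initial block: 6^3 = 216
[1] z-view keeps 17 columns → grid now 102
[2] y-view keeps 18 columns → grid now 56
[3] x-view keeps 18 columns → grid now 25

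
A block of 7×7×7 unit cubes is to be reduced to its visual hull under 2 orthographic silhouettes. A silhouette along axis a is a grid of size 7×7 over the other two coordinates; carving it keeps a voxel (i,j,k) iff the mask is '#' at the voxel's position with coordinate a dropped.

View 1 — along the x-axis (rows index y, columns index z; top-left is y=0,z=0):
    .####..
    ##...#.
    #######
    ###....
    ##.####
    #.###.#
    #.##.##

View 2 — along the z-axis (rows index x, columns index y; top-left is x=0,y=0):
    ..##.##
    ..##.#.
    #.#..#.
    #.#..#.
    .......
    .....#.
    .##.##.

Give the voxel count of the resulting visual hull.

full grid |V| = 343
  1. axis=0 (YZ plane), |mask|=33  ⇒  voxels=231
  2. axis=2 (XY plane), |mask|=18  ⇒  voxels=93

|visual hull| = 93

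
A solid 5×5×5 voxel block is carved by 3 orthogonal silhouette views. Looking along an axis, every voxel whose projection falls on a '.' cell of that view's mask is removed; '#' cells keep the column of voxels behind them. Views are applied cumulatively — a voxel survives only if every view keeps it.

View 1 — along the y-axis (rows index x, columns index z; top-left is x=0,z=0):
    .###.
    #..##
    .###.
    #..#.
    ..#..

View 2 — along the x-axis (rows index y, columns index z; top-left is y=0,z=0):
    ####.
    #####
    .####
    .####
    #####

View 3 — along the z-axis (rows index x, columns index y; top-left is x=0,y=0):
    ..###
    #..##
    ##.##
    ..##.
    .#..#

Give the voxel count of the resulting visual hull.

voxel count = 32

initial block: 5^3 = 125
V1 y: intersect with XZ mask (12 set) -- 60 left
V2 x: intersect with YZ mask (22 set) -- 55 left
V3 z: intersect with XY mask (14 set) -- 32 left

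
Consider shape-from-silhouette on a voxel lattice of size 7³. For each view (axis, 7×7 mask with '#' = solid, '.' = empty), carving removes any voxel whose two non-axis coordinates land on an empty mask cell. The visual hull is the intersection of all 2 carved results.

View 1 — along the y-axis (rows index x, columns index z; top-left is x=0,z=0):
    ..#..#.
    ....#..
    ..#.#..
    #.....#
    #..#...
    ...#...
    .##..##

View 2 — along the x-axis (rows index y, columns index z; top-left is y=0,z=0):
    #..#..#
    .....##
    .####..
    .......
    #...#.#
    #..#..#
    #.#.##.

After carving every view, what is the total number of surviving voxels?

voxel count = 39

full grid |V| = 343
V1 y: intersect with XZ mask (14 set) -- 98 left
V2 x: intersect with YZ mask (19 set) -- 39 left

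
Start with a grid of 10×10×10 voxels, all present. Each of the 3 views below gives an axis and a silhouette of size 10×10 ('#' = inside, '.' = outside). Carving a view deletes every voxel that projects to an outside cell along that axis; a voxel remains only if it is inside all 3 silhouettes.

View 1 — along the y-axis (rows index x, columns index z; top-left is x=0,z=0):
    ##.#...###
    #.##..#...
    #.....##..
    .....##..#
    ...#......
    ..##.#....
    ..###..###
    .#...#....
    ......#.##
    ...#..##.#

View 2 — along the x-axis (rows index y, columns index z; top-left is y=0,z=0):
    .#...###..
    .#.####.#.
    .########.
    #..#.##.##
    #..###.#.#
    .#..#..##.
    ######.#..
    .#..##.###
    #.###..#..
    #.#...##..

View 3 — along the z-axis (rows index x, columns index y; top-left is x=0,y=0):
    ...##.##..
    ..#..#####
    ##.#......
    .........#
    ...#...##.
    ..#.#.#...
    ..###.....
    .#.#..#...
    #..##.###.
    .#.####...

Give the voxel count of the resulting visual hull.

voxel count = 79

full grid |V| = 1000
after view 1 [y-axis, 35 of 100 cells solid] → remaining = 350
after view 2 [x-axis, 56 of 100 cells solid] → remaining = 190
after view 3 [z-axis, 37 of 100 cells solid] → remaining = 79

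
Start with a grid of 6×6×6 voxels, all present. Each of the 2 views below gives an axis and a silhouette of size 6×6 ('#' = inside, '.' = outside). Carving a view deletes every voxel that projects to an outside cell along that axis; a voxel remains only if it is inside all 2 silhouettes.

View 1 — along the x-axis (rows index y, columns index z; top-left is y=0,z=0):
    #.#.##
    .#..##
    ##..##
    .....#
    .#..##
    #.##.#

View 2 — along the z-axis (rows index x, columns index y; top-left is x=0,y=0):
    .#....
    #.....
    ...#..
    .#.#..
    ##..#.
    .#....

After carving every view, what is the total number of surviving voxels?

25 voxels

before carving: 216 voxels (6×6×6)
step 1: project along x, AND mask (19/36) → |grid| = 114
step 2: project along z, AND mask (9/36) → |grid| = 25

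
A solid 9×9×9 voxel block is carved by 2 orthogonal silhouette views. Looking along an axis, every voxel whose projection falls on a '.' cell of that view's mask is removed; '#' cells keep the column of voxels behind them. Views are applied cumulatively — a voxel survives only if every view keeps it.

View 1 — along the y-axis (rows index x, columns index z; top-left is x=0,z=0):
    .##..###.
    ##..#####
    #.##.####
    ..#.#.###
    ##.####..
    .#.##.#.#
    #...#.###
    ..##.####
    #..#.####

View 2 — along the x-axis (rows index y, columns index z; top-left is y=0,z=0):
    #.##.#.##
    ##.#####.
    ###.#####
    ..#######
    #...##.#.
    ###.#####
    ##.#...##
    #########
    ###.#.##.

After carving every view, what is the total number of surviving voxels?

initial block: 9^3 = 729
V1 y: intersect with XZ mask (52 set) -- 468 left
V2 x: intersect with YZ mask (60 set) -- 349 left

remaining voxels: 349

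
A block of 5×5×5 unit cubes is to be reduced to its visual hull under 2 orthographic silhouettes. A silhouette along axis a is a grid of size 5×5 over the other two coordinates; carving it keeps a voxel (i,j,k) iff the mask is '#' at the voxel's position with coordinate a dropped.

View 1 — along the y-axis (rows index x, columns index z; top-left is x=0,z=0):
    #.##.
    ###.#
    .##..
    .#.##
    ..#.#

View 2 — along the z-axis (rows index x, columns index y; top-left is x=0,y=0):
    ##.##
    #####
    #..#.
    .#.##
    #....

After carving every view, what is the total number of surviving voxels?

before carving: 125 voxels (5×5×5)
carve view 1 (along y, XZ-mask fill 14/25): 70 voxels remain
carve view 2 (along z, XY-mask fill 15/25): 47 voxels remain

remaining voxels: 47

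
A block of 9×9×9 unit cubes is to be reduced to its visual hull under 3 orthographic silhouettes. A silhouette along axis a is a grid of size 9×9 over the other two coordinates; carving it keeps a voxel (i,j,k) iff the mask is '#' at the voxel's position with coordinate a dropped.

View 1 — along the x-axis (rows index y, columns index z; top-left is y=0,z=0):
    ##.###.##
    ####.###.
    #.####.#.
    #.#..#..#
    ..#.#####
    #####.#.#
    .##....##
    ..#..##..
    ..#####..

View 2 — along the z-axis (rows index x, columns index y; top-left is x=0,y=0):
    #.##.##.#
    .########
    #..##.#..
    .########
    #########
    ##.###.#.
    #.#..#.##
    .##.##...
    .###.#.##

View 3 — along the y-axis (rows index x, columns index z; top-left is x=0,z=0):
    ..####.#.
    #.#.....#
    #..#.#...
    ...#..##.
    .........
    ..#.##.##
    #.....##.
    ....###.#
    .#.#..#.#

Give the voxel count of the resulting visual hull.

full grid |V| = 729
carve view 1 (along x, YZ-mask fill 49/81): 441 voxels remain
carve view 2 (along z, XY-mask fill 56/81): 307 voxels remain
carve view 3 (along y, XZ-mask fill 30/81): 106 voxels remain

|visual hull| = 106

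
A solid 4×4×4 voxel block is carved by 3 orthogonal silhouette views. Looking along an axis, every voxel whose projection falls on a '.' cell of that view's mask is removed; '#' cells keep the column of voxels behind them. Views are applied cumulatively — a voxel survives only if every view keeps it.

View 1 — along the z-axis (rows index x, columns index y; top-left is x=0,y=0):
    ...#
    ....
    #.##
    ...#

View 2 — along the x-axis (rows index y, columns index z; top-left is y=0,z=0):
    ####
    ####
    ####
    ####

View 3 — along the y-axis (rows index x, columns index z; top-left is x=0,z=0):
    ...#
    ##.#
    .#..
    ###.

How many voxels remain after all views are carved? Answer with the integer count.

7 voxels

initial block: 4^3 = 64
V1 z: intersect with XY mask (5 set) -- 20 left
V2 x: intersect with YZ mask (16 set) -- 20 left
V3 y: intersect with XZ mask (8 set) -- 7 left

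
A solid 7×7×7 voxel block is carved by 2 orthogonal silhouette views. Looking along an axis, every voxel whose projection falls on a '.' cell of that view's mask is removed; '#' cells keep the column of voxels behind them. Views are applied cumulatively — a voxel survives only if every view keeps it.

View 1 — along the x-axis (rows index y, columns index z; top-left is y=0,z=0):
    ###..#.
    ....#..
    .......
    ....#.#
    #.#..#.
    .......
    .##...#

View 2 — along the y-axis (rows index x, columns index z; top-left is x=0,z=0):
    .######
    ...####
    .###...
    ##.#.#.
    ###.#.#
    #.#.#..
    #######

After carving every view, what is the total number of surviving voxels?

start: 7×7×7 = 343 voxels
carve view 1 (along x, YZ-mask fill 13/49): 91 voxels remain
carve view 2 (along y, XZ-mask fill 32/49): 59 voxels remain

59 voxels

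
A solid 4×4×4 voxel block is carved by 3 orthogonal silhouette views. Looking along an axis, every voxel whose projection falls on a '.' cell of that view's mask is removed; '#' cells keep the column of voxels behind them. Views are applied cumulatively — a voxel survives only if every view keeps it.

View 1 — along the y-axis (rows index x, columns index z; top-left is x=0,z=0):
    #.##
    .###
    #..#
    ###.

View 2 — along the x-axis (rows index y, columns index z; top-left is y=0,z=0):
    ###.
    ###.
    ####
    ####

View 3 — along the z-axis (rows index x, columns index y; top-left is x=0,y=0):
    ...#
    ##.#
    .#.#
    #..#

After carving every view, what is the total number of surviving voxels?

voxel count = 19

before carving: 64 voxels (4×4×4)
  1. axis=1 (XZ plane), |mask|=11  ⇒  voxels=44
  2. axis=0 (YZ plane), |mask|=14  ⇒  voxels=38
  3. axis=2 (XY plane), |mask|=8  ⇒  voxels=19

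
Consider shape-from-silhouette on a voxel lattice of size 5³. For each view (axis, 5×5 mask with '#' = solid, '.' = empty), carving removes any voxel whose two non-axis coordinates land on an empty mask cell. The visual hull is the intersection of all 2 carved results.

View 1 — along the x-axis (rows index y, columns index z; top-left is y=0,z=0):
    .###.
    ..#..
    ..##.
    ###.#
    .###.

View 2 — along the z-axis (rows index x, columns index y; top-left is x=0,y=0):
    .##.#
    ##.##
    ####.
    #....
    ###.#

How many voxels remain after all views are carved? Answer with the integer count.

voxel count = 39

before carving: 125 voxels (5×5×5)
carve view 1 (along x, YZ-mask fill 13/25): 65 voxels remain
carve view 2 (along z, XY-mask fill 16/25): 39 voxels remain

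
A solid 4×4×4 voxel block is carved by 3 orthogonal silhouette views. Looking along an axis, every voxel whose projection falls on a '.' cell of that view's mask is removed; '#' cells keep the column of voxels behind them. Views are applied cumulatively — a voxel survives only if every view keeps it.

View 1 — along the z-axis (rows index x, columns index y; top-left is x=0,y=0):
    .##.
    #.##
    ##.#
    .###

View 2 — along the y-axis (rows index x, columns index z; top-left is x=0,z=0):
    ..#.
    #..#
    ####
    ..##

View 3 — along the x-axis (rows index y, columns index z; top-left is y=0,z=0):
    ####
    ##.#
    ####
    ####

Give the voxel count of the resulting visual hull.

23 voxels

full grid |V| = 64
V1 z: intersect with XY mask (11 set) -- 44 left
V2 y: intersect with XZ mask (9 set) -- 26 left
V3 x: intersect with YZ mask (15 set) -- 23 left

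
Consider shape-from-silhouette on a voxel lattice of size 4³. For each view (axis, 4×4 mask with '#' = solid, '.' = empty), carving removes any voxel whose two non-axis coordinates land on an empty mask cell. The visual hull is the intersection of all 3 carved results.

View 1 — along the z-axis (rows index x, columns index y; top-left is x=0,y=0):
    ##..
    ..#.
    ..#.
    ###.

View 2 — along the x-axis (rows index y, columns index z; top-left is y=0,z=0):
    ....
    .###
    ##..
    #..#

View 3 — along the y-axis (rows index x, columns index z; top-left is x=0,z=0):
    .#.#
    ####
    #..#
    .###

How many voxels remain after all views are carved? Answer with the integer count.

before carving: 64 voxels (4×4×4)
carve view 1 (along z, XY-mask fill 7/16): 28 voxels remain
carve view 2 (along x, YZ-mask fill 7/16): 12 voxels remain
carve view 3 (along y, XZ-mask fill 11/16): 9 voxels remain

|visual hull| = 9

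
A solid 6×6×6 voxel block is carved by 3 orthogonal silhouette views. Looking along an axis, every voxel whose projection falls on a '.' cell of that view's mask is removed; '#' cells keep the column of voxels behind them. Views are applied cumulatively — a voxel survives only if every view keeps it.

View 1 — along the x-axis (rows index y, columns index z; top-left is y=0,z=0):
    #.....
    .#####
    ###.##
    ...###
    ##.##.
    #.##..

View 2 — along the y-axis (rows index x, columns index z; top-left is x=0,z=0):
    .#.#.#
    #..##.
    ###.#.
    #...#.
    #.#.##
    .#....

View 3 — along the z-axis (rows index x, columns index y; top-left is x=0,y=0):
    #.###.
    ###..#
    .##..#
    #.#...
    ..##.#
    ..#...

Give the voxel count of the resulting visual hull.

full grid |V| = 216
after view 1 [x-axis, 21 of 36 cells solid] → remaining = 126
after view 2 [y-axis, 17 of 36 cells solid] → remaining = 61
after view 3 [z-axis, 17 of 36 cells solid] → remaining = 34

remaining voxels: 34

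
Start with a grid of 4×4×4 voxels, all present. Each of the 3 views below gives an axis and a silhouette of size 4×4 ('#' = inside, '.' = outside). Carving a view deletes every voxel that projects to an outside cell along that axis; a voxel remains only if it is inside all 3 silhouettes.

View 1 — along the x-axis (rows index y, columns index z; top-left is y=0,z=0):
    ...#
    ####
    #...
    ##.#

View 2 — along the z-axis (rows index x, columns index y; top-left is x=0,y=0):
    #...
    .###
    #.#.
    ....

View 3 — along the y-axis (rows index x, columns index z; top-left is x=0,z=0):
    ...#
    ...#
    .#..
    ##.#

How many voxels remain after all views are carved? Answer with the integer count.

3 voxels

initial block: 4^3 = 64
step 1: project along x, AND mask (9/16) → |grid| = 36
step 2: project along z, AND mask (6/16) → |grid| = 11
step 3: project along y, AND mask (6/16) → |grid| = 3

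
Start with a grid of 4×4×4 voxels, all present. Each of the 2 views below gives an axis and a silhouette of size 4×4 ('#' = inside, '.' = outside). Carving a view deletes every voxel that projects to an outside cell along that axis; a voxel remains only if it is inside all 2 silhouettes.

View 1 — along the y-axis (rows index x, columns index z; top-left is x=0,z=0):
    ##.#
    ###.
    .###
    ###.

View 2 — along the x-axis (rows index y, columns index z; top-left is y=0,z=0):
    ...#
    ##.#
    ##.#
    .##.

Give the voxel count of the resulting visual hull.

27 voxels

before carving: 64 voxels (4×4×4)
step 1: project along y, AND mask (12/16) → |grid| = 48
step 2: project along x, AND mask (9/16) → |grid| = 27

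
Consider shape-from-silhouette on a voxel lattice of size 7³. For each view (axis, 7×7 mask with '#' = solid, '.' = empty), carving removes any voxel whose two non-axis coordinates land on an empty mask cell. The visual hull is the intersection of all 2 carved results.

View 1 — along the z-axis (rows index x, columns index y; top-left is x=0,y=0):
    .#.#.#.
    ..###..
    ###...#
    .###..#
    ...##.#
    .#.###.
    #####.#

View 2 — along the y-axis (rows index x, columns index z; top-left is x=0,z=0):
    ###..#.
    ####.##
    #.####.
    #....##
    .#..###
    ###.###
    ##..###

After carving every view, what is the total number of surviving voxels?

initial block: 7^3 = 343
V1 z: intersect with XY mask (27 set) -- 189 left
V2 y: intersect with XZ mask (33 set) -- 128 left

128 voxels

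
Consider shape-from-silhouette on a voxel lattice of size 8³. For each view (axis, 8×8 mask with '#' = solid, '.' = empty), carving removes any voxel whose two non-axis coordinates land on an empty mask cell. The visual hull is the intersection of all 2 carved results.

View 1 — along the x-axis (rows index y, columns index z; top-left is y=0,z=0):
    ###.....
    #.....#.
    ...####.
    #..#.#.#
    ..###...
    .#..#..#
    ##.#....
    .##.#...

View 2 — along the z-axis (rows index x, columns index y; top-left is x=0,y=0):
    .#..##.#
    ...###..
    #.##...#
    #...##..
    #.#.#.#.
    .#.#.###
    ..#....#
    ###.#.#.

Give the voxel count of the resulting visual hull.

voxel count = 94

initial block: 8^3 = 512
after view 1 [x-axis, 25 of 64 cells solid] → remaining = 200
after view 2 [z-axis, 30 of 64 cells solid] → remaining = 94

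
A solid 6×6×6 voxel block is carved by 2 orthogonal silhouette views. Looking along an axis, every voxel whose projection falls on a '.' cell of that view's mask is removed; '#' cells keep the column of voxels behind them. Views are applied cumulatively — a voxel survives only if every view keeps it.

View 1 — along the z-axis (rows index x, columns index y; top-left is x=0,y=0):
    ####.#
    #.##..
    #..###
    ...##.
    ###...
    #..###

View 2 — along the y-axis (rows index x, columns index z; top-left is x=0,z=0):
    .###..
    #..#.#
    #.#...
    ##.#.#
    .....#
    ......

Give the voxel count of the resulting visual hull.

full grid |V| = 216
carve view 1 (along z, XY-mask fill 21/36): 126 voxels remain
carve view 2 (along y, XZ-mask fill 13/36): 43 voxels remain

remaining voxels: 43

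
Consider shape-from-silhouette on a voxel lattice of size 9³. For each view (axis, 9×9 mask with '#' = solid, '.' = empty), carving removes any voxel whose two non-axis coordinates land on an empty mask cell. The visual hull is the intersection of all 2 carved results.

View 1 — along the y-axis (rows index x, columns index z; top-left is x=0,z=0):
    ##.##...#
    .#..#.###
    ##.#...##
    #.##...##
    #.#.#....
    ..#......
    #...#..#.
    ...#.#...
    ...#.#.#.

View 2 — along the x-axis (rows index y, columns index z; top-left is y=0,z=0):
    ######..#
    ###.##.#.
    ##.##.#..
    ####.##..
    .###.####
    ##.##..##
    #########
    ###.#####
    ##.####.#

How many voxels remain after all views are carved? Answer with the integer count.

|visual hull| = 217

full grid |V| = 729
carve view 1 (along y, XZ-mask fill 32/81): 288 voxels remain
carve view 2 (along x, YZ-mask fill 61/81): 217 voxels remain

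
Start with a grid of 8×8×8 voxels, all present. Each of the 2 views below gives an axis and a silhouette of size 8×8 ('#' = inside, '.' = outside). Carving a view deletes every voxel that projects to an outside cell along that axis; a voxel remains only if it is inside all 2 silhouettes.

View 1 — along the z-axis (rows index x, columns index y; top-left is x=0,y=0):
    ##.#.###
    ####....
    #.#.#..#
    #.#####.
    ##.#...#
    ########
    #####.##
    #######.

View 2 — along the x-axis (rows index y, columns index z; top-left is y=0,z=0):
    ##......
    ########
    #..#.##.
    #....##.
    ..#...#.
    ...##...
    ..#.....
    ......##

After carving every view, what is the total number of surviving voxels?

voxel count = 142

initial block: 8^3 = 512
step 1: project along z, AND mask (46/64) → |grid| = 368
step 2: project along x, AND mask (24/64) → |grid| = 142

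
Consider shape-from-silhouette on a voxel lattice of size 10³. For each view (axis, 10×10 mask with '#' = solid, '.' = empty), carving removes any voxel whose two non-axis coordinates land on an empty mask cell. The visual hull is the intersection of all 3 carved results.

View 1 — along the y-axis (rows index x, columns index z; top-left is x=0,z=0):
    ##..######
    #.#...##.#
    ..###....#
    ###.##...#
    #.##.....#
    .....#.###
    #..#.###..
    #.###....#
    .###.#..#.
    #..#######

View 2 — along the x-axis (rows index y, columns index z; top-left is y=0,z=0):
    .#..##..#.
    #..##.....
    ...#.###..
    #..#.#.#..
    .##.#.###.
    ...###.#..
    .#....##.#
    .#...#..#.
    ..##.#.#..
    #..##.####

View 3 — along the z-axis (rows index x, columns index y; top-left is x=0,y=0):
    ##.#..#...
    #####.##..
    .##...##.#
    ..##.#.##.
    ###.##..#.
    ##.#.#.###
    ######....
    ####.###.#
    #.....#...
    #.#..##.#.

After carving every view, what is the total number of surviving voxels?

111 voxels

initial block: 10^3 = 1000
step 1: project along y, AND mask (54/100) → |grid| = 540
step 2: project along x, AND mask (43/100) → |grid| = 225
step 3: project along z, AND mask (55/100) → |grid| = 111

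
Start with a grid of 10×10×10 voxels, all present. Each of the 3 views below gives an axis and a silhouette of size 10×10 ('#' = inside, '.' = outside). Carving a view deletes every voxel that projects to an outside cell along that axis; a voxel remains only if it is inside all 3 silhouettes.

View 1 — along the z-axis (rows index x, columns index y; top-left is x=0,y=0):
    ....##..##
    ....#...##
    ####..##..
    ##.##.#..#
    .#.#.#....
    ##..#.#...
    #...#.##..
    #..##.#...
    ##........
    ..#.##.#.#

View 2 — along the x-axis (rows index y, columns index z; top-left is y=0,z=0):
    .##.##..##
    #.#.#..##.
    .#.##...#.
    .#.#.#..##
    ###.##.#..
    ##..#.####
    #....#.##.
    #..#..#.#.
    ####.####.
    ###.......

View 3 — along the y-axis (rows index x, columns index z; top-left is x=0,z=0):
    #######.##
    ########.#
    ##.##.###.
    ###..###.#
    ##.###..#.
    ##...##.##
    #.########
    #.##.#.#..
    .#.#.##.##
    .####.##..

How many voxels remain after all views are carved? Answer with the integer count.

151 voxels

start: 10×10×10 = 1000 voxels
after view 1 [z-axis, 41 of 100 cells solid] → remaining = 410
after view 2 [x-axis, 52 of 100 cells solid] → remaining = 212
after view 3 [y-axis, 70 of 100 cells solid] → remaining = 151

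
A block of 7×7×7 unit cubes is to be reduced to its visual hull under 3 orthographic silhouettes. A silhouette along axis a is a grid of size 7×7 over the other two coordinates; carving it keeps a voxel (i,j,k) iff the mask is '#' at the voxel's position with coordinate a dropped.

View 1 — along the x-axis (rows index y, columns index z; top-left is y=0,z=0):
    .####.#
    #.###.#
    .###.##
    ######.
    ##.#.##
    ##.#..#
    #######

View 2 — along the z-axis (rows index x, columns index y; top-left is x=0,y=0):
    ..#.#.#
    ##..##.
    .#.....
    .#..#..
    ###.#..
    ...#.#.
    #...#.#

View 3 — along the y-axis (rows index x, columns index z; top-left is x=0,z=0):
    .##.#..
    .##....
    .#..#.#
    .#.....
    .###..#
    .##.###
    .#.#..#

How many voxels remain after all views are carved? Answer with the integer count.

43 voxels

before carving: 343 voxels (7×7×7)
  1. axis=0 (YZ plane), |mask|=37  ⇒  voxels=259
  2. axis=2 (XY plane), |mask|=19  ⇒  voxels=98
  3. axis=1 (XZ plane), |mask|=21  ⇒  voxels=43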